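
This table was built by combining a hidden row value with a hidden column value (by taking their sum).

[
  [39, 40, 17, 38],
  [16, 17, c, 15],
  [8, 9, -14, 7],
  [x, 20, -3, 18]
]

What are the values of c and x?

c = -6, x = 19

The difference between any two rows is the same in every column — this is an addition table with the headers hidden.
Row 2 minus row 1 is 15 − 38 = -23, so its entry in column 3 is 17 + (-23) = -6.
Row 4 minus row 1 is 18 − 38 = -20, so its entry in column 1 is 39 + (-20) = 19.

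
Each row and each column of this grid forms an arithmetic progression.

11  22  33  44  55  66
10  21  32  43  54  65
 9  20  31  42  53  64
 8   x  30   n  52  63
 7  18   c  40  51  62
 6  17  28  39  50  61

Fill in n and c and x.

n = 41, c = 29, x = 19

Along each row the entries change by 11 per step; down each column they change by -1.
Row 4: from 8 at column 1, stepping by 11 to column 4 gives 41.
Row 5: from 7 at column 1, stepping by 11 to column 3 gives 29.
Row 4: from 8 at column 1, stepping by 11 to column 2 gives 19.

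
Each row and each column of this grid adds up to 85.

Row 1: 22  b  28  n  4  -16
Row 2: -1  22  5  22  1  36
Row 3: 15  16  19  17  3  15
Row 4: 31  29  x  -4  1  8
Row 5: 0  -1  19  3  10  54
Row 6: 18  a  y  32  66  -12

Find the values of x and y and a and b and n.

x = 20, y = -6, a = -13, b = 32, n = 15

Column 4 has 22 + 17 − 4 + 3 + 32 = 70; the blank must be 85 − 70 = 15.
Row 1 has 22 + 28 + 15 + 4 − 16 = 53; the blank must be 85 − 53 = 32.
Column 2 has 32 + 22 + 16 + 29 − 1 = 98; the blank must be 85 − 98 = -13.
Row 4 has 31 + 29 − 4 + 1 + 8 = 65; the blank must be 85 − 65 = 20.
Row 6 has 18 − 13 + 32 + 66 − 12 = 91; the blank must be 85 − 91 = -6.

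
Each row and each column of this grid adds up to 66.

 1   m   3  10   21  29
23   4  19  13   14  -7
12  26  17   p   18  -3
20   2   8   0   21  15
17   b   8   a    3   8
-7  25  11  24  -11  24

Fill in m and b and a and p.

m = 2, b = 7, a = 23, p = -4

Row 1 has 1 + 3 + 10 + 21 + 29 = 64; the blank must be 66 − 64 = 2.
Row 3 has 12 + 26 + 17 + 18 − 3 = 70; the blank must be 66 − 70 = -4.
Column 2 has 2 + 4 + 26 + 2 + 25 = 59; the blank must be 66 − 59 = 7.
Row 5 has 17 + 7 + 8 + 3 + 8 = 43; the blank must be 66 − 43 = 23.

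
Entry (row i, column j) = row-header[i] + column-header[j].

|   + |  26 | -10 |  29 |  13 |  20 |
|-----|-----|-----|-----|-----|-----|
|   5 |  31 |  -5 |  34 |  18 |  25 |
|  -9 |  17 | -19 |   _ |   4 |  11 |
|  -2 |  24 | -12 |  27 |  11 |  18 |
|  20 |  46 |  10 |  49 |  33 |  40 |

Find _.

20

-9 + 29 = 20.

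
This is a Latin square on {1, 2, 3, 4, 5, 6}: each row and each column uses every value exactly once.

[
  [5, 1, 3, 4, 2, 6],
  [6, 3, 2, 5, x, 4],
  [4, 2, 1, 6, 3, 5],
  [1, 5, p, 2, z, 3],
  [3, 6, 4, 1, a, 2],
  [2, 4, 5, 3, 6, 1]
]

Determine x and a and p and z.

x = 1, a = 5, p = 6, z = 4

For row 5, column 5: row 5 already has {1, 2, 3, 4, 6}; that leaves 5.
At (row 4, col 3): column 3 already has {1, 2, 3, 4, 5}, so the value is 6.
At (row 4, col 5): row 4 already has {1, 2, 3, 5, 6}, so the value is 4.
For row 2, column 5: row 2 already has {2, 3, 4, 5, 6}; that leaves 1.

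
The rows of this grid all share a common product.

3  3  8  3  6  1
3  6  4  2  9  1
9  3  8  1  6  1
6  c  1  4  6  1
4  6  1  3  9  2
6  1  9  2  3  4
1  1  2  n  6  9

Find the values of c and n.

Rows 2 and 3 each multiply to 1296, so every row has product 1296.
Row 4: 6×1×4×6×1 = 144, so the missing entry is 1296 ÷ 144 = 9.
Row 7: 1×1×2×6×9 = 108, so the missing entry is 1296 ÷ 108 = 12.

c = 9, n = 12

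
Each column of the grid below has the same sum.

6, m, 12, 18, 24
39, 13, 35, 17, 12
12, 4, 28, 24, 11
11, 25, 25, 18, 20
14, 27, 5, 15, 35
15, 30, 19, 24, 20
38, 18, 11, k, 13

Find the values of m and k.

The complete columns each total 135.
Column 2 is missing 135 − 117 = 18 (since 13 + 4 + 25 + 27 + 30 + 18 = 117).
Column 4 is missing 135 − 116 = 19 (since 18 + 17 + 24 + 18 + 15 + 24 = 116).

m = 18, k = 19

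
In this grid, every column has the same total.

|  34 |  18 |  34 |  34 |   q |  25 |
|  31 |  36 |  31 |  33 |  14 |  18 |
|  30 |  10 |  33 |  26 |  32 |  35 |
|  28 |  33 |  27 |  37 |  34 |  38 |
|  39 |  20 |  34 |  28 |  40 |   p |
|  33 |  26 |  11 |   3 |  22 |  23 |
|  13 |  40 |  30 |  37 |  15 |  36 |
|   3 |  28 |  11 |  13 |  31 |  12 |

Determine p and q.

p = 24, q = 23

Columns 3 and 4 both add up to 211, so every column sums to 211.
Column 6: 25 + 18 + 35 + 38 + 23 + 36 + 12 = 187, so the missing entry is 211 − 187 = 24.
Column 5: 14 + 32 + 34 + 40 + 22 + 15 + 31 = 188, so the missing entry is 211 − 188 = 23.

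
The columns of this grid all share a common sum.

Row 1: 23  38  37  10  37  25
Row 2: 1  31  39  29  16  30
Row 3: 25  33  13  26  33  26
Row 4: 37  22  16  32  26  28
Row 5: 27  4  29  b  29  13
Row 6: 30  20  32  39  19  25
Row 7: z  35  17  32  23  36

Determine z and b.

z = 40, b = 15

Column 2 sums to 183 and so does column 6; that's the common total.
In column 1 the known cells total 143, leaving 183 − 143 = 40.
In column 4 the known cells total 168, leaving 183 − 168 = 15.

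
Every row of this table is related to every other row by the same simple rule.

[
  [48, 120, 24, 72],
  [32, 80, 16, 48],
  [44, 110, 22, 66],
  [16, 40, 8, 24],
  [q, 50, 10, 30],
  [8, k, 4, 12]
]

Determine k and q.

Each row is a constant multiple of every other row — this is a multiplication table with the headers hidden.
Row 6 is 12/72 = 1/6 times row 1, so its entry in column 2 is 120 × 1/6 = 20.
Row 5 is 30/72 = 5/12 times row 1, so its entry in column 1 is 48 × 5/12 = 20.

k = 20, q = 20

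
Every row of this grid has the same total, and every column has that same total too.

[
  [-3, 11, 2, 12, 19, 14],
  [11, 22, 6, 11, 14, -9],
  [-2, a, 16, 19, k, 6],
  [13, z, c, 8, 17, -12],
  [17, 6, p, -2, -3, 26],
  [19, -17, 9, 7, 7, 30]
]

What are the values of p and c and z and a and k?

p = 11, c = 11, z = 18, a = 15, k = 1

Rows 1 and 2 both sum to 55, so that's the common total.
The known cells in column 5 total 54, leaving 55 − 54 = 1 for the blank.
The known cells in row 3 total 40, leaving 55 − 40 = 15 for the blank.
The known cells in column 2 total 37, leaving 55 − 37 = 18 for the blank.
The known cells in row 5 total 44, leaving 55 − 44 = 11 for the blank.
The known cells in row 4 total 44, leaving 55 − 44 = 11 for the blank.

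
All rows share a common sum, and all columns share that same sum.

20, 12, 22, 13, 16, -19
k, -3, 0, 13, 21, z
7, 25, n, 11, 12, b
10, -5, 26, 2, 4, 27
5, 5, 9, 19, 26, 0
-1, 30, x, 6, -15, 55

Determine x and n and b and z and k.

Rows 1 and 4 both sum to 64, so that's the common total.
Column 1: 20 + 7 + 10 + 5 − 1 = 41, so its missing entry is 64 − 41 = 23.
Row 2: 23 − 3 + 0 + 13 + 21 = 54, so its missing entry is 64 − 54 = 10.
Column 6: -19 + 10 + 27 + 0 + 55 = 73, so its missing entry is 64 − 73 = -9.
Row 3: 7 + 25 + 11 + 12 − 9 = 46, so its missing entry is 64 − 46 = 18.
Row 6: -1 + 30 + 6 − 15 + 55 = 75, so its missing entry is 64 − 75 = -11.

x = -11, n = 18, b = -9, z = 10, k = 23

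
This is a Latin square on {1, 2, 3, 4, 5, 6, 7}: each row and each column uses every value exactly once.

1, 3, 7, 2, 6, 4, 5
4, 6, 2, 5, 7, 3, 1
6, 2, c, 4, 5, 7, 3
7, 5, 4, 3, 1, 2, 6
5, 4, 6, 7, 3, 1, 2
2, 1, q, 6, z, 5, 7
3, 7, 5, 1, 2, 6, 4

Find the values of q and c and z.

q = 3, c = 1, z = 4

Cell (6,5): column 5 already has {1, 2, 3, 5, 6, 7} → 4.
At (row 3, col 3): row 3 already has {2, 3, 4, 5, 6, 7}, so the value is 1.
At (row 6, col 3): row 6 already has {1, 2, 4, 5, 6, 7}, so the value is 3.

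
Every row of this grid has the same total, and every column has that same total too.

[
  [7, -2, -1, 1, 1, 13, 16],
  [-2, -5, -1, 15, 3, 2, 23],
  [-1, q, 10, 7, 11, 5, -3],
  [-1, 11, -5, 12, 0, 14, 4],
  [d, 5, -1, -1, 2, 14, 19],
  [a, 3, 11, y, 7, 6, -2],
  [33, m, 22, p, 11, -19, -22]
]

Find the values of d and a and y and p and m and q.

d = -3, a = 2, y = 8, p = -7, m = 17, q = 6

Rows 1 and 2 both sum to 35, so that's the common total.
The known cells in row 5 total 38, leaving 35 − 38 = -3 for the blank.
The known cells in row 3 total 29, leaving 35 − 29 = 6 for the blank.
The known cells in column 2 total 18, leaving 35 − 18 = 17 for the blank.
The known cells in column 1 total 33, leaving 35 − 33 = 2 for the blank.
The known cells in row 6 total 27, leaving 35 − 27 = 8 for the blank.
The known cells in row 7 total 42, leaving 35 − 42 = -7 for the blank.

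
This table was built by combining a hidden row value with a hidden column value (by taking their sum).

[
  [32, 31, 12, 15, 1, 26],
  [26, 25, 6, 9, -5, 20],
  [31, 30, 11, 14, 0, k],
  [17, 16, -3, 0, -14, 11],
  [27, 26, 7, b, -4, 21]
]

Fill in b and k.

b = 10, k = 25

The difference between any two rows is the same in every column — this is an addition table with the headers hidden.
Row 5 minus row 1 is 26 − 31 = -5, so its entry in column 4 is 15 + (-5) = 10.
Row 3 minus row 1 is 30 − 31 = -1, so its entry in column 6 is 26 + (-1) = 25.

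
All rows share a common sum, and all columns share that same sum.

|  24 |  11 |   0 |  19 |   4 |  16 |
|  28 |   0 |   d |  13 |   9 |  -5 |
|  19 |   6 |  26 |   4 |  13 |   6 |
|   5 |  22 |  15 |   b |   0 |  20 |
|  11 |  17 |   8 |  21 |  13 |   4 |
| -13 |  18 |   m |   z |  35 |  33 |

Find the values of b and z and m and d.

b = 12, z = 5, m = -4, d = 29

Rows 1 and 3 both sum to 74, so that's the common total.
Row 2: 28 + 0 + 13 + 9 − 5 = 45, so its missing entry is 74 − 45 = 29.
Row 4: 5 + 22 + 15 + 0 + 20 = 62, so its missing entry is 74 − 62 = 12.
Column 4: 19 + 13 + 4 + 12 + 21 = 69, so its missing entry is 74 − 69 = 5.
Row 6: -13 + 18 + 5 + 35 + 33 = 78, so its missing entry is 74 − 78 = -4.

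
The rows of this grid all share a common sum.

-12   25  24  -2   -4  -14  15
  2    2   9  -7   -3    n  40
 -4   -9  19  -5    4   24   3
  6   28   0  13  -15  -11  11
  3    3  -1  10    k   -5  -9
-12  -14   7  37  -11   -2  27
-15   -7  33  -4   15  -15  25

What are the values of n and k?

The complete rows each total 32.
Row 2 is missing 32 − 43 = -11 (since 2 + 2 + 9 − 7 − 3 + 40 = 43).
Row 5 is missing 32 − 1 = 31 (since 3 + 3 − 1 + 10 − 5 − 9 = 1).

n = -11, k = 31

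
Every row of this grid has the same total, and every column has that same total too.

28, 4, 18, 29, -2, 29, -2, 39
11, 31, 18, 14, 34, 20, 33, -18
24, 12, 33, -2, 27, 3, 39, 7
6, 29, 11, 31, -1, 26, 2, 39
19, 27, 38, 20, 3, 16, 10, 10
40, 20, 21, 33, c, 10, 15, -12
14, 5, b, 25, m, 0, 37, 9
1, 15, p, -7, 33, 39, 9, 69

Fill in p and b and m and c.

Rows 1 and 2 both sum to 143, so that's the common total.
The known cells in row 6 total 127, leaving 143 − 127 = 16 for the blank.
The known cells in column 5 total 110, leaving 143 − 110 = 33 for the blank.
The known cells in row 7 total 123, leaving 143 − 123 = 20 for the blank.
The known cells in row 8 total 159, leaving 143 − 159 = -16 for the blank.

p = -16, b = 20, m = 33, c = 16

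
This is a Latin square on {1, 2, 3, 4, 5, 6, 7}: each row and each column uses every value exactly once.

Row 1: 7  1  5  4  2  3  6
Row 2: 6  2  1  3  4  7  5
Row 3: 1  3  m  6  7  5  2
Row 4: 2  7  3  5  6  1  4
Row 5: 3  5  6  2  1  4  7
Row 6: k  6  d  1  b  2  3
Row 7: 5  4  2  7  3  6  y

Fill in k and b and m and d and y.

k = 4, b = 5, m = 4, d = 7, y = 1

For row 6, column 5: column 5 already has {1, 2, 3, 4, 6, 7}; that leaves 5.
For row 6, column 1: column 1 already has {1, 2, 3, 5, 6, 7}; that leaves 4.
For row 3, column 3: row 3 already has {1, 2, 3, 5, 6, 7}; that leaves 4.
For row 7, column 7: row 7 already has {2, 3, 4, 5, 6, 7}; that leaves 1.
At (row 6, col 3): row 6 already has {1, 2, 3, 4, 5, 6}, so the value is 7.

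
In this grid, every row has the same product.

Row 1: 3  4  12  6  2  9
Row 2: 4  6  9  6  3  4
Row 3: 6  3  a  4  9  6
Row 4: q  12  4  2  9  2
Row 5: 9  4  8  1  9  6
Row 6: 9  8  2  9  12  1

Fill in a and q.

a = 4, q = 9

Rows 2 and 5 each multiply to 15552, so every row has product 15552.
Row 3: 6×3×4×9×6 = 3888, so the missing entry is 15552 ÷ 3888 = 4.
Row 4: 12×4×2×9×2 = 1728, so the missing entry is 15552 ÷ 1728 = 9.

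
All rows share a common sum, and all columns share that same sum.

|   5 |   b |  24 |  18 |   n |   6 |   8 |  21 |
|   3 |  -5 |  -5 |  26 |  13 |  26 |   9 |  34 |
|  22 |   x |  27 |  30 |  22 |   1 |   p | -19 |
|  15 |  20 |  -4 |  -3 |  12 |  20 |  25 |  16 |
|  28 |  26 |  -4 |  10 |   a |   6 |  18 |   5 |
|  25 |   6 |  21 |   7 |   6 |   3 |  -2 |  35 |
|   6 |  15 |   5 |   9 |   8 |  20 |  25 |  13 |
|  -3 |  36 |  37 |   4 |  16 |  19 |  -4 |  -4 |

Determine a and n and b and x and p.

a = 12, n = 12, b = 7, x = -4, p = 22

Rows 2 and 4 both sum to 101, so that's the common total.
Row 5: 28 + 26 − 4 + 10 + 6 + 18 + 5 = 89, so its missing entry is 101 − 89 = 12.
Column 5: 13 + 22 + 12 + 12 + 6 + 8 + 16 = 89, so its missing entry is 101 − 89 = 12.
Row 1: 5 + 24 + 18 + 12 + 6 + 8 + 21 = 94, so its missing entry is 101 − 94 = 7.
Column 2: 7 − 5 + 20 + 26 + 6 + 15 + 36 = 105, so its missing entry is 101 − 105 = -4.
Row 3: 22 − 4 + 27 + 30 + 22 + 1 − 19 = 79, so its missing entry is 101 − 79 = 22.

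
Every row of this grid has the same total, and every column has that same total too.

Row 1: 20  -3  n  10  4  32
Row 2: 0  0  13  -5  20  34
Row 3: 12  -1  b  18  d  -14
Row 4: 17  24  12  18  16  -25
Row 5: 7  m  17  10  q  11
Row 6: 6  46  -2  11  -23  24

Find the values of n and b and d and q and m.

Rows 2 and 4 both sum to 62, so that's the common total.
Row 1: 20 − 3 + 10 + 4 + 32 = 63, so its missing entry is 62 − 63 = -1.
Column 3: -1 + 13 + 12 + 17 − 2 = 39, so its missing entry is 62 − 39 = 23.
Row 3: 12 − 1 + 23 + 18 − 14 = 38, so its missing entry is 62 − 38 = 24.
Column 5: 4 + 20 + 24 + 16 − 23 = 41, so its missing entry is 62 − 41 = 21.
Row 5: 7 + 17 + 10 + 21 + 11 = 66, so its missing entry is 62 − 66 = -4.

n = -1, b = 23, d = 24, q = 21, m = -4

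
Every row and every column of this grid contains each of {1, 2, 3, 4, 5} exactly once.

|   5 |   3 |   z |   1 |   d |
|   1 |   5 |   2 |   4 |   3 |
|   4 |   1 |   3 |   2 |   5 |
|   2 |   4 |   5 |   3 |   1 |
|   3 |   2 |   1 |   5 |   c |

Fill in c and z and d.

c = 4, z = 4, d = 2

For row 5, column 5: row 5 already has {1, 2, 3, 5}; that leaves 4.
At (row 1, col 3): column 3 already has {1, 2, 3, 5}, so the value is 4.
For row 1, column 5: row 1 already has {1, 3, 4, 5}; that leaves 2.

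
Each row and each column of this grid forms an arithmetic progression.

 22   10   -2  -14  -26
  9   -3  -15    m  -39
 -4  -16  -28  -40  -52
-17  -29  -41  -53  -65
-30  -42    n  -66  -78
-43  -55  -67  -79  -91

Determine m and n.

Along each row the entries change by -12 per step; down each column they change by -13.
Row 2: from 9 at column 1, stepping by -12 to column 4 gives -27.
Row 5: from -30 at column 1, stepping by -12 to column 3 gives -54.

m = -27, n = -54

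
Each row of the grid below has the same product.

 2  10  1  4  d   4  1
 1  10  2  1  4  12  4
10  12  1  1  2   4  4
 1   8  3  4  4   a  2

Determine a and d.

Rows 2 and 3 each multiply to 3840, so every row has product 3840.
Row 4: 1×8×3×4×4×2 = 768, so the missing entry is 3840 ÷ 768 = 5.
Row 1: 2×10×1×4×4×1 = 320, so the missing entry is 3840 ÷ 320 = 12.

a = 5, d = 12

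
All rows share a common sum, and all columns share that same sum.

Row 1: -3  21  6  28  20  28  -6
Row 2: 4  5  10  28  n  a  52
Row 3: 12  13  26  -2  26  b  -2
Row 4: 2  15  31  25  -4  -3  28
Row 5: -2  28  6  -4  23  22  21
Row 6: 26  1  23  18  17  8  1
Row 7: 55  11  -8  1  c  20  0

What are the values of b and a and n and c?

b = 21, a = -2, n = -3, c = 15

Rows 1 and 4 both sum to 94, so that's the common total.
Row 3 has 12 + 13 + 26 − 2 + 26 − 2 = 73; the blank must be 94 − 73 = 21.
Row 7 has 55 + 11 − 8 + 1 + 20 + 0 = 79; the blank must be 94 − 79 = 15.
Column 5 has 20 + 26 − 4 + 23 + 17 + 15 = 97; the blank must be 94 − 97 = -3.
Row 2 has 4 + 5 + 10 + 28 − 3 + 52 = 96; the blank must be 94 − 96 = -2.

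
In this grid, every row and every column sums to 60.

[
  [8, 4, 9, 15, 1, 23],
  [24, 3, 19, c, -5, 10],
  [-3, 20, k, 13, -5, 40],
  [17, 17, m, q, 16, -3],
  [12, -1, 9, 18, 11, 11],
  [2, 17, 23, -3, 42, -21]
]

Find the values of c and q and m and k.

Row 2 has 24 + 3 + 19 − 5 + 10 = 51; the blank must be 60 − 51 = 9.
Column 4 has 15 + 9 + 13 + 18 − 3 = 52; the blank must be 60 − 52 = 8.
Row 4 has 17 + 17 + 8 + 16 − 3 = 55; the blank must be 60 − 55 = 5.
Row 3 has -3 + 20 + 13 − 5 + 40 = 65; the blank must be 60 − 65 = -5.

c = 9, q = 8, m = 5, k = -5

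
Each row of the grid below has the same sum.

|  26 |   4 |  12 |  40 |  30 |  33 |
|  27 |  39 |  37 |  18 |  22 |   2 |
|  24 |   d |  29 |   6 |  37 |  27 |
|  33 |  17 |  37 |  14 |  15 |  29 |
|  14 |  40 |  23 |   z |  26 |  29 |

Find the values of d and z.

d = 22, z = 13

The complete rows each total 145.
Row 3 is missing 145 − 123 = 22 (since 24 + 29 + 6 + 37 + 27 = 123).
Row 5 is missing 145 − 132 = 13 (since 14 + 40 + 23 + 26 + 29 = 132).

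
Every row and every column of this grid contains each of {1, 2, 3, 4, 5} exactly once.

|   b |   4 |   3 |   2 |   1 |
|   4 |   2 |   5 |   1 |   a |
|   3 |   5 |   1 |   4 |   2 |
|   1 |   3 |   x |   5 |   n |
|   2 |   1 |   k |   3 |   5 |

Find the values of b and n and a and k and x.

b = 5, n = 4, a = 3, k = 4, x = 2

For row 1, column 1: row 1 already has {1, 2, 3, 4}; that leaves 5.
Cell (5,3): row 5 already has {1, 2, 3, 5} → 4.
At (row 2, col 5): row 2 already has {1, 2, 4, 5}, so the value is 3.
At (row 4, col 5): column 5 already has {1, 2, 3, 5}, so the value is 4.
For row 4, column 3: row 4 already has {1, 3, 4, 5}; that leaves 2.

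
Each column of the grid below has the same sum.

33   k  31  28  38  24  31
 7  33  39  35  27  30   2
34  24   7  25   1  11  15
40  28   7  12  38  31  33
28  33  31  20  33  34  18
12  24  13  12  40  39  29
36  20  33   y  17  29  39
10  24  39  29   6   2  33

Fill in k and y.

The complete columns each total 200.
Column 2 is missing 200 − 186 = 14 (since 33 + 24 + 28 + 33 + 24 + 20 + 24 = 186).
Column 4 is missing 200 − 161 = 39 (since 28 + 35 + 25 + 12 + 20 + 12 + 29 = 161).

k = 14, y = 39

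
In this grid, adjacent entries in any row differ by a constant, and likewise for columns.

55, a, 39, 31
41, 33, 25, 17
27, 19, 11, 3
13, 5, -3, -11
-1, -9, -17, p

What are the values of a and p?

Along each row the entries change by -8 per step; down each column they change by -14.
Row 1: from 55 at column 1, stepping by -8 to column 2 gives 47.
Row 5: from -1 at column 1, stepping by -8 to column 4 gives -25.

a = 47, p = -25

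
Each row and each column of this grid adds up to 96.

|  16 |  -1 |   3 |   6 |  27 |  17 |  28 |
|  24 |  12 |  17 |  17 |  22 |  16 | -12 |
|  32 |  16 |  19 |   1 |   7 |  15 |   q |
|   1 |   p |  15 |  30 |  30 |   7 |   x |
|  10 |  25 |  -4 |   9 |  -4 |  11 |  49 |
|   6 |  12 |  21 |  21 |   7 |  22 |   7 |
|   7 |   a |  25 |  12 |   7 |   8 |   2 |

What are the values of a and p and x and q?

The known cells in row 7 total 61, leaving 96 − 61 = 35 for the blank.
The known cells in column 2 total 99, leaving 96 − 99 = -3 for the blank.
The known cells in row 3 total 90, leaving 96 − 90 = 6 for the blank.
The known cells in row 4 total 80, leaving 96 − 80 = 16 for the blank.

a = 35, p = -3, x = 16, q = 6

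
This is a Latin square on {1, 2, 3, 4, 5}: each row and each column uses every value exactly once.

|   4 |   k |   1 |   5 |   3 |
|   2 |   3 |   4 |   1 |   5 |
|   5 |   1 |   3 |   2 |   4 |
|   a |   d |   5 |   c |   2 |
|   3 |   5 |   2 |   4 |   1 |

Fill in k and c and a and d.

k = 2, c = 3, a = 1, d = 4

Cell (1,2): row 1 already has {1, 3, 4, 5} → 2.
At (row 4, col 4): column 4 already has {1, 2, 4, 5}, so the value is 3.
At (row 4, col 2): column 2 already has {1, 2, 3, 5}, so the value is 4.
At (row 4, col 1): row 4 already has {2, 3, 4, 5}, so the value is 1.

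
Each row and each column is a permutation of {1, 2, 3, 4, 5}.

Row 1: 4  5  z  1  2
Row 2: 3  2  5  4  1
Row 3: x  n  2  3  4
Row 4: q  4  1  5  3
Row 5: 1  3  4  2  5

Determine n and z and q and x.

Cell (1,3): row 1 already has {1, 2, 4, 5} → 3.
At (row 3, col 2): column 2 already has {2, 3, 4, 5}, so the value is 1.
At (row 3, col 1): row 3 already has {1, 2, 3, 4}, so the value is 5.
For row 4, column 1: row 4 already has {1, 3, 4, 5}; that leaves 2.

n = 1, z = 3, q = 2, x = 5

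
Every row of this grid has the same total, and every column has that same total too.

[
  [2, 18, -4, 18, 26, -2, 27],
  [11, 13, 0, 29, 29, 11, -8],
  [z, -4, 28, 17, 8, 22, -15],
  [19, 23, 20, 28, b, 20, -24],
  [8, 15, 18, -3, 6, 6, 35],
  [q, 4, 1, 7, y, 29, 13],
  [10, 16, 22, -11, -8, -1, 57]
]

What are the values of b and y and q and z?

b = -1, y = 25, q = 6, z = 29

Rows 1 and 2 both sum to 85, so that's the common total.
The known cells in row 3 total 56, leaving 85 − 56 = 29 for the blank.
The known cells in column 1 total 79, leaving 85 − 79 = 6 for the blank.
The known cells in row 6 total 60, leaving 85 − 60 = 25 for the blank.
The known cells in row 4 total 86, leaving 85 − 86 = -1 for the blank.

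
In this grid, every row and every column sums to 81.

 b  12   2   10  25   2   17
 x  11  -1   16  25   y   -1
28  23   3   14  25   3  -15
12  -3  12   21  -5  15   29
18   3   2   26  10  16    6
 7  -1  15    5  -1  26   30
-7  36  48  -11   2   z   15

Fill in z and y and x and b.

Row 1: 12 + 2 + 10 + 25 + 2 + 17 = 68, so its missing entry is 81 − 68 = 13.
Column 1: 13 + 28 + 12 + 18 + 7 − 7 = 71, so its missing entry is 81 − 71 = 10.
Row 7: -7 + 36 + 48 − 11 + 2 + 15 = 83, so its missing entry is 81 − 83 = -2.
Row 2: 10 + 11 − 1 + 16 + 25 − 1 = 60, so its missing entry is 81 − 60 = 21.

z = -2, y = 21, x = 10, b = 13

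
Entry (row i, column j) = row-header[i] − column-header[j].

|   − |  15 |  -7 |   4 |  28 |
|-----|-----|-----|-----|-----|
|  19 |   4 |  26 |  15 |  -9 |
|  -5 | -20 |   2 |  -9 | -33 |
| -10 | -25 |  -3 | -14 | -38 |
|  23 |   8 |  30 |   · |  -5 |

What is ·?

23 − 4 = 19.

19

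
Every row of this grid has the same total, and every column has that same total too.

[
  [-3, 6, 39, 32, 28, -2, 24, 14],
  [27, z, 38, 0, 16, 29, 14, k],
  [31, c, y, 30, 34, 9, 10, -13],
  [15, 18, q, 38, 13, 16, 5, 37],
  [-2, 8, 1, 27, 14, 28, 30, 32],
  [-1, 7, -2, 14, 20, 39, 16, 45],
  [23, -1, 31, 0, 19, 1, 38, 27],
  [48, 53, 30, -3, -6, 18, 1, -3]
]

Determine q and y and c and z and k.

q = -4, y = 5, c = 32, z = 15, k = -1

Rows 1 and 5 both sum to 138, so that's the common total.
Column 8 has 14 − 13 + 37 + 32 + 45 + 27 − 3 = 139; the blank must be 138 − 139 = -1.
Row 2 has 27 + 38 + 0 + 16 + 29 + 14 − 1 = 123; the blank must be 138 − 123 = 15.
Column 2 has 6 + 15 + 18 + 8 + 7 − 1 + 53 = 106; the blank must be 138 − 106 = 32.
Row 3 has 31 + 32 + 30 + 34 + 9 + 10 − 13 = 133; the blank must be 138 − 133 = 5.
Row 4 has 15 + 18 + 38 + 13 + 16 + 5 + 37 = 142; the blank must be 138 − 142 = -4.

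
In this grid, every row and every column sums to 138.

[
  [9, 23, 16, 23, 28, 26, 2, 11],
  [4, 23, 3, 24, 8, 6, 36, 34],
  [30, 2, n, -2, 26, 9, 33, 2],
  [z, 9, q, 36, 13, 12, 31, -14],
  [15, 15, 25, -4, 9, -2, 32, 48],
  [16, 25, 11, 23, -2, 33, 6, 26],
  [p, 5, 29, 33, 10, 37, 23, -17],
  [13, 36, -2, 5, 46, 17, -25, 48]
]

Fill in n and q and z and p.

n = 38, q = 18, z = 33, p = 18

Row 7: 5 + 29 + 33 + 10 + 37 + 23 − 17 = 120, so its missing entry is 138 − 120 = 18.
Column 1: 9 + 4 + 30 + 15 + 16 + 18 + 13 = 105, so its missing entry is 138 − 105 = 33.
Row 4: 33 + 9 + 36 + 13 + 12 + 31 − 14 = 120, so its missing entry is 138 − 120 = 18.
Row 3: 30 + 2 − 2 + 26 + 9 + 33 + 2 = 100, so its missing entry is 138 − 100 = 38.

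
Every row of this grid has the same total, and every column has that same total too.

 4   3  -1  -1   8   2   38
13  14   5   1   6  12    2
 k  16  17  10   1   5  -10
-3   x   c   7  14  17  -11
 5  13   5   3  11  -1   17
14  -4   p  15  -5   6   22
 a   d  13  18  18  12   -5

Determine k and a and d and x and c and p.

Rows 1 and 2 both sum to 53, so that's the common total.
The known cells in row 3 total 39, leaving 53 − 39 = 14 for the blank.
The known cells in column 1 total 47, leaving 53 − 47 = 6 for the blank.
The known cells in row 7 total 62, leaving 53 − 62 = -9 for the blank.
The known cells in column 2 total 33, leaving 53 − 33 = 20 for the blank.
The known cells in row 4 total 44, leaving 53 − 44 = 9 for the blank.
The known cells in row 6 total 48, leaving 53 − 48 = 5 for the blank.

k = 14, a = 6, d = -9, x = 20, c = 9, p = 5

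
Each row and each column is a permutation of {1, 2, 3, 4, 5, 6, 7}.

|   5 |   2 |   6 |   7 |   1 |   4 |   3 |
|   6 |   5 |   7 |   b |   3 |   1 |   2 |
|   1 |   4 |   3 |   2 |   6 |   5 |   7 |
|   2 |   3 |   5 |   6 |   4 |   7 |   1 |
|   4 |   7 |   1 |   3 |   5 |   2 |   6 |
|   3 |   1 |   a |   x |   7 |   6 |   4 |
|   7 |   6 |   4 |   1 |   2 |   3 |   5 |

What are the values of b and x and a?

At (row 2, col 4): row 2 already has {1, 2, 3, 5, 6, 7}, so the value is 4.
At (row 6, col 4): column 4 already has {1, 2, 3, 4, 6, 7}, so the value is 5.
At (row 6, col 3): row 6 already has {1, 3, 4, 5, 6, 7}, so the value is 2.

b = 4, x = 5, a = 2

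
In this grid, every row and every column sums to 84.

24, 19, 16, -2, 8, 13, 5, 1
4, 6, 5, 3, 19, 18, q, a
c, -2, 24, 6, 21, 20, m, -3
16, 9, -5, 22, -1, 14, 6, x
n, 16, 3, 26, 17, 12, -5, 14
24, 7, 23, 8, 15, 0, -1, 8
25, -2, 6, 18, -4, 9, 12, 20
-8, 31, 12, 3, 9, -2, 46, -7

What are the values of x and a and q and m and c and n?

x = 23, a = 28, q = 1, m = 20, c = -2, n = 1

Row 5: 16 + 3 + 26 + 17 + 12 − 5 + 14 = 83, so its missing entry is 84 − 83 = 1.
Row 4: 16 + 9 − 5 + 22 − 1 + 14 + 6 = 61, so its missing entry is 84 − 61 = 23.
Column 1: 24 + 4 + 16 + 1 + 24 + 25 − 8 = 86, so its missing entry is 84 − 86 = -2.
Column 8: 1 − 3 + 23 + 14 + 8 + 20 − 7 = 56, so its missing entry is 84 − 56 = 28.
Row 3: -2 − 2 + 24 + 6 + 21 + 20 − 3 = 64, so its missing entry is 84 − 64 = 20.
Row 2: 4 + 6 + 5 + 3 + 19 + 18 + 28 = 83, so its missing entry is 84 − 83 = 1.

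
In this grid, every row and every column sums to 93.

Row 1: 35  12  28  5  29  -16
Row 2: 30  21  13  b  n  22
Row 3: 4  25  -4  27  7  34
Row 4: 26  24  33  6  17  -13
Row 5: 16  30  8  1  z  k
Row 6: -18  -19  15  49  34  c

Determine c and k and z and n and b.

Row 6 has -18 − 19 + 15 + 49 + 34 = 61; the blank must be 93 − 61 = 32.
Column 6 has -16 + 22 + 34 − 13 + 32 = 59; the blank must be 93 − 59 = 34.
Row 5 has 16 + 30 + 8 + 1 + 34 = 89; the blank must be 93 − 89 = 4.
Column 5 has 29 + 7 + 17 + 4 + 34 = 91; the blank must be 93 − 91 = 2.
Row 2 has 30 + 21 + 13 + 2 + 22 = 88; the blank must be 93 − 88 = 5.

c = 32, k = 34, z = 4, n = 2, b = 5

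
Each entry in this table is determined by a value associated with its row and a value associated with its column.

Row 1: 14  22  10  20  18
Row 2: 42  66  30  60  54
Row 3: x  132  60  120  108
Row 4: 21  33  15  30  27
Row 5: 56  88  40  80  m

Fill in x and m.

Each row is a constant multiple of every other row — this is a multiplication table with the headers hidden.
Row 3 is 120/20 = 6/1 times row 1, so its entry in column 1 is 14 × 6/1 = 84.
Row 5 is 80/20 = 4/1 times row 1, so its entry in column 5 is 18 × 4/1 = 72.

x = 84, m = 72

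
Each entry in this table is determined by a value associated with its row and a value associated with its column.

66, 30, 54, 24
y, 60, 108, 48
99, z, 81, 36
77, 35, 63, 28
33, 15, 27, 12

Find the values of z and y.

Each row is a constant multiple of every other row — this is a multiplication table with the headers hidden.
Row 3 is 81/54 = 3/2 times row 1, so its entry in column 2 is 30 × 3/2 = 45.
Row 2 is 108/54 = 2/1 times row 1, so its entry in column 1 is 66 × 2/1 = 132.

z = 45, y = 132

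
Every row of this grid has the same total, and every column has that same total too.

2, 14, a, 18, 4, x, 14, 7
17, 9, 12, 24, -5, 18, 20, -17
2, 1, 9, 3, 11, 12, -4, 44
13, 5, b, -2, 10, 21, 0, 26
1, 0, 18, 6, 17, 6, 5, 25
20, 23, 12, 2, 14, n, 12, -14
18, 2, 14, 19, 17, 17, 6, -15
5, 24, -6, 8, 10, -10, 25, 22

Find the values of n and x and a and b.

n = 9, x = 5, a = 14, b = 5

Rows 2 and 3 both sum to 78, so that's the common total.
The known cells in row 6 total 69, leaving 78 − 69 = 9 for the blank.
The known cells in row 4 total 73, leaving 78 − 73 = 5 for the blank.
The known cells in column 3 total 64, leaving 78 − 64 = 14 for the blank.
The known cells in row 1 total 73, leaving 78 − 73 = 5 for the blank.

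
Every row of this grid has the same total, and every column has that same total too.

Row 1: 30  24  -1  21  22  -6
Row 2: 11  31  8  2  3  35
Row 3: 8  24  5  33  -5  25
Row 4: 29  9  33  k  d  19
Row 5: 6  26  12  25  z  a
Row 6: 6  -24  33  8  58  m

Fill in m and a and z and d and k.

Rows 1 and 2 both sum to 90, so that's the common total.
The known cells in row 6 total 81, leaving 90 − 81 = 9 for the blank.
The known cells in column 6 total 82, leaving 90 − 82 = 8 for the blank.
The known cells in row 5 total 77, leaving 90 − 77 = 13 for the blank.
The known cells in column 5 total 91, leaving 90 − 91 = -1 for the blank.
The known cells in row 4 total 89, leaving 90 − 89 = 1 for the blank.

m = 9, a = 8, z = 13, d = -1, k = 1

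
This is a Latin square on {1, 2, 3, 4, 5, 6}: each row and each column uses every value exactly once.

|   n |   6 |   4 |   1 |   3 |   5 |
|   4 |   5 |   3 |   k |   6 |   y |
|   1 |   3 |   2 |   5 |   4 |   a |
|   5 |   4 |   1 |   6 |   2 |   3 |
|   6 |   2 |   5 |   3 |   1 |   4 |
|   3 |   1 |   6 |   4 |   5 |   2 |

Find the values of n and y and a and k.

n = 2, y = 1, a = 6, k = 2

For row 1, column 1: row 1 already has {1, 3, 4, 5, 6}; that leaves 2.
For row 3, column 6: row 3 already has {1, 2, 3, 4, 5}; that leaves 6.
Cell (2,4): column 4 already has {1, 3, 4, 5, 6} → 2.
Cell (2,6): row 2 already has {2, 3, 4, 5, 6} → 1.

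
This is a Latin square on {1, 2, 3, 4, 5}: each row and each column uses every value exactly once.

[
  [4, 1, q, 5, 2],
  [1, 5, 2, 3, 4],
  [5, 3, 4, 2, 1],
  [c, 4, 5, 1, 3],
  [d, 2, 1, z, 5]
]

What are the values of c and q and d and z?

c = 2, q = 3, d = 3, z = 4

At (row 1, col 3): row 1 already has {1, 2, 4, 5}, so the value is 3.
At (row 4, col 1): row 4 already has {1, 3, 4, 5}, so the value is 2.
Cell (5,1): column 1 already has {1, 2, 4, 5} → 3.
For row 5, column 4: row 5 already has {1, 2, 3, 5}; that leaves 4.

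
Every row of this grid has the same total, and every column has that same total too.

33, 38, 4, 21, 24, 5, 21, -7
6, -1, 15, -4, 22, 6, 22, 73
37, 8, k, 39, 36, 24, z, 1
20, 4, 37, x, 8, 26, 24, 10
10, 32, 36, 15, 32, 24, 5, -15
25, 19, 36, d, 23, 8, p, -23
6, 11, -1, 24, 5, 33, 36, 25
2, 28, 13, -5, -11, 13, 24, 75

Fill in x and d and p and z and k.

x = 10, d = 39, p = 12, z = -5, k = -1

Rows 1 and 2 both sum to 139, so that's the common total.
Row 4: 20 + 4 + 37 + 8 + 26 + 24 + 10 = 129, so its missing entry is 139 − 129 = 10.
Column 3: 4 + 15 + 37 + 36 + 36 − 1 + 13 = 140, so its missing entry is 139 − 140 = -1.
Row 3: 37 + 8 − 1 + 39 + 36 + 24 + 1 = 144, so its missing entry is 139 − 144 = -5.
Column 7: 21 + 22 − 5 + 24 + 5 + 36 + 24 = 127, so its missing entry is 139 − 127 = 12.
Row 6: 25 + 19 + 36 + 23 + 8 + 12 − 23 = 100, so its missing entry is 139 − 100 = 39.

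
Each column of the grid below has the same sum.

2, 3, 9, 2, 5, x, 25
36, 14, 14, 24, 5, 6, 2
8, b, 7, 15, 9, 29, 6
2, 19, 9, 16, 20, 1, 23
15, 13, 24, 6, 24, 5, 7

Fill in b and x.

Columns 1 and 3 both add up to 63, so every column sums to 63.
Column 2: 3 + 14 + 19 + 13 = 49, so the missing entry is 63 − 49 = 14.
Column 6: 6 + 29 + 1 + 5 = 41, so the missing entry is 63 − 41 = 22.

b = 14, x = 22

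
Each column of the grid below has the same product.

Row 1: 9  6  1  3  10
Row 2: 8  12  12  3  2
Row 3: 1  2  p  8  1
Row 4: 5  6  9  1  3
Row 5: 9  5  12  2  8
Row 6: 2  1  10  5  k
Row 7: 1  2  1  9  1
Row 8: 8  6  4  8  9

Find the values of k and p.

k = 12, p = 1

Columns 2 and 4 each multiply to 51840, so every column has product 51840.
Column 5: 10×2×1×3×8×1×9 = 4320, so the missing entry is 51840 ÷ 4320 = 12.
Column 3: 1×12×9×12×10×1×4 = 51840, so the missing entry is 51840 ÷ 51840 = 1.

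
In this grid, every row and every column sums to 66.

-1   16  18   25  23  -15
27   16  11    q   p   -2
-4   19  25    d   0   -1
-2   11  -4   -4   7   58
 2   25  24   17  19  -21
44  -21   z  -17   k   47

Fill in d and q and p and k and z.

Row 3: -4 + 19 + 25 + 0 − 1 = 39, so its missing entry is 66 − 39 = 27.
Column 4: 25 + 27 − 4 + 17 − 17 = 48, so its missing entry is 66 − 48 = 18.
Row 2: 27 + 16 + 11 + 18 − 2 = 70, so its missing entry is 66 − 70 = -4.
Column 5: 23 − 4 + 0 + 7 + 19 = 45, so its missing entry is 66 − 45 = 21.
Row 6: 44 − 21 − 17 + 21 + 47 = 74, so its missing entry is 66 − 74 = -8.

d = 27, q = 18, p = -4, k = 21, z = -8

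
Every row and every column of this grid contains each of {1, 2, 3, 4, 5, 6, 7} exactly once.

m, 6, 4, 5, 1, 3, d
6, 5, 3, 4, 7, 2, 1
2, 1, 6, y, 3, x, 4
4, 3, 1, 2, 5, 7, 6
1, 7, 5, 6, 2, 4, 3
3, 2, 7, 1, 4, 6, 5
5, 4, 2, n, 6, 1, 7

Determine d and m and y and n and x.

Cell (1,1): column 1 already has {1, 2, 3, 4, 5, 6} → 7.
For row 1, column 7: row 1 already has {1, 3, 4, 5, 6, 7}; that leaves 2.
Cell (3,6): column 6 already has {1, 2, 3, 4, 6, 7} → 5.
Cell (3,4): row 3 already has {1, 2, 3, 4, 5, 6} → 7.
Cell (7,4): row 7 already has {1, 2, 4, 5, 6, 7} → 3.

d = 2, m = 7, y = 7, n = 3, x = 5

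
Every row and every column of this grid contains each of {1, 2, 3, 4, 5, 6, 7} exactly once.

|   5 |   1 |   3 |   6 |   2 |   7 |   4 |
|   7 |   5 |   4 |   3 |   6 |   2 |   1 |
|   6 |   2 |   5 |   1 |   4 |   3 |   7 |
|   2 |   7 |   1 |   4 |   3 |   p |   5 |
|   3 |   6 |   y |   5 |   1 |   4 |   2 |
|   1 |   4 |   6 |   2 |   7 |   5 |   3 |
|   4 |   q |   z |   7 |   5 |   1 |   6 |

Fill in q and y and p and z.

Cell (7,2): column 2 already has {1, 2, 4, 5, 6, 7} → 3.
At (row 7, col 3): row 7 already has {1, 3, 4, 5, 6, 7}, so the value is 2.
At (row 4, col 6): row 4 already has {1, 2, 3, 4, 5, 7}, so the value is 6.
At (row 5, col 3): row 5 already has {1, 2, 3, 4, 5, 6}, so the value is 7.

q = 3, y = 7, p = 6, z = 2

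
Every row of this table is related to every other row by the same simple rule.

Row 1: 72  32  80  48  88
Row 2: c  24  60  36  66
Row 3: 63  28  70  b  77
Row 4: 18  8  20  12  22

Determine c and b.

c = 54, b = 42

Each row is a constant multiple of every other row — this is a multiplication table with the headers hidden.
Row 2 is 24/32 = 3/4 times row 1, so its entry in column 1 is 72 × 3/4 = 54.
Row 3 is 28/32 = 7/8 times row 1, so its entry in column 4 is 48 × 7/8 = 42.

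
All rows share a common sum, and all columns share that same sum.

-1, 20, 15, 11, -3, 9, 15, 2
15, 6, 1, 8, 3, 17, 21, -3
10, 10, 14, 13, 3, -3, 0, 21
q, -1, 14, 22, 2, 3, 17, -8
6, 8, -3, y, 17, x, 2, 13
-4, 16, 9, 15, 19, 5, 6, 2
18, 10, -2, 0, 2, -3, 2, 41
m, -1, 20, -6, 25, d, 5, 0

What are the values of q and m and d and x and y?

q = 19, m = 5, d = 20, x = 20, y = 5

Rows 1 and 2 both sum to 68, so that's the common total.
The known cells in column 4 total 63, leaving 68 − 63 = 5 for the blank.
The known cells in row 4 total 49, leaving 68 − 49 = 19 for the blank.
The known cells in column 1 total 63, leaving 68 − 63 = 5 for the blank.
The known cells in row 5 total 48, leaving 68 − 48 = 20 for the blank.
The known cells in row 8 total 48, leaving 68 − 48 = 20 for the blank.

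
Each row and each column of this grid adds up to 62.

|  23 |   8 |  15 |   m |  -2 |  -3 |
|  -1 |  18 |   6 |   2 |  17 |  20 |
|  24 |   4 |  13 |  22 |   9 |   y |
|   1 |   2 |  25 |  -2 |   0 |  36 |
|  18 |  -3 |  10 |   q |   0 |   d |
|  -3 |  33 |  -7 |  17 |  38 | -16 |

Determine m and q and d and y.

Row 1 has 23 + 8 + 15 − 2 − 3 = 41; the blank must be 62 − 41 = 21.
Row 3 has 24 + 4 + 13 + 22 + 9 = 72; the blank must be 62 − 72 = -10.
Column 6 has -3 + 20 − 10 + 36 − 16 = 27; the blank must be 62 − 27 = 35.
Row 5 has 18 − 3 + 10 + 0 + 35 = 60; the blank must be 62 − 60 = 2.

m = 21, q = 2, d = 35, y = -10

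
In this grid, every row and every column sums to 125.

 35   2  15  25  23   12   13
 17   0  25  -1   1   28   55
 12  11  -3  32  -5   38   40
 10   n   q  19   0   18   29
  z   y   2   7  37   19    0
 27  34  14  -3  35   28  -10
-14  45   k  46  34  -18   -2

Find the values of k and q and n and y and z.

Row 7: -14 + 45 + 46 + 34 − 18 − 2 = 91, so its missing entry is 125 − 91 = 34.
Column 1: 35 + 17 + 12 + 10 + 27 − 14 = 87, so its missing entry is 125 − 87 = 38.
Column 3: 15 + 25 − 3 + 2 + 14 + 34 = 87, so its missing entry is 125 − 87 = 38.
Row 4: 10 + 38 + 19 + 0 + 18 + 29 = 114, so its missing entry is 125 − 114 = 11.
Row 5: 38 + 2 + 7 + 37 + 19 + 0 = 103, so its missing entry is 125 − 103 = 22.

k = 34, q = 38, n = 11, y = 22, z = 38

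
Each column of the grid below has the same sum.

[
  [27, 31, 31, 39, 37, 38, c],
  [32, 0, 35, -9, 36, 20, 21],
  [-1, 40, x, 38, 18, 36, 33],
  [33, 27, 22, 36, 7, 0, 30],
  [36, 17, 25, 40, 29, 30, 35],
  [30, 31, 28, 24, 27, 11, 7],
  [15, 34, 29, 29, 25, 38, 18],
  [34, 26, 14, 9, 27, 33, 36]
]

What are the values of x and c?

The complete columns each total 206.
Column 3 is missing 206 − 184 = 22 (since 31 + 35 + 22 + 25 + 28 + 29 + 14 = 184).
Column 7 is missing 206 − 180 = 26 (since 21 + 33 + 30 + 35 + 7 + 18 + 36 = 180).

x = 22, c = 26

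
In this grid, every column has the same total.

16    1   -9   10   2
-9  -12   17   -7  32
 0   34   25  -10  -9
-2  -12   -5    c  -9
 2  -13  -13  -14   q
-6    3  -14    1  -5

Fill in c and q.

c = 21, q = -10

The complete columns each total 1.
Column 4 is missing 1 − (-20) = 21 (since 10 − 7 − 10 − 14 + 1 = -20).
Column 5 is missing 1 − 11 = -10 (since 2 + 32 − 9 − 9 − 5 = 11).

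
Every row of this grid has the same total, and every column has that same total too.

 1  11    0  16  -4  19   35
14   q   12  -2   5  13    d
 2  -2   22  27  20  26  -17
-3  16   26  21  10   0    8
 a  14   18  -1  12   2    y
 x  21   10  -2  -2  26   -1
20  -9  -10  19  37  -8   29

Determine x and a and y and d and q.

Rows 1 and 3 both sum to 78, so that's the common total.
The known cells in column 2 total 51, leaving 78 − 51 = 27 for the blank.
The known cells in row 6 total 52, leaving 78 − 52 = 26 for the blank.
The known cells in column 1 total 60, leaving 78 − 60 = 18 for the blank.
The known cells in row 5 total 63, leaving 78 − 63 = 15 for the blank.
The known cells in row 2 total 69, leaving 78 − 69 = 9 for the blank.

x = 26, a = 18, y = 15, d = 9, q = 27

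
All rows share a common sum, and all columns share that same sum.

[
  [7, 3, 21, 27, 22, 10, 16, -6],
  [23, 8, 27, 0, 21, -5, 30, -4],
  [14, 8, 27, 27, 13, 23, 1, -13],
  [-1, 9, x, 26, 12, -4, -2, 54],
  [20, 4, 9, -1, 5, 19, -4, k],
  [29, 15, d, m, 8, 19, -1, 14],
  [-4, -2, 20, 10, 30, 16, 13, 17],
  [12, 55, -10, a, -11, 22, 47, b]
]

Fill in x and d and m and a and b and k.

x = 6, d = 0, m = 16, a = -5, b = -10, k = 48

Rows 1 and 2 both sum to 100, so that's the common total.
The known cells in row 4 total 94, leaving 100 − 94 = 6 for the blank.
The known cells in row 5 total 52, leaving 100 − 52 = 48 for the blank.
The known cells in column 8 total 110, leaving 100 − 110 = -10 for the blank.
The known cells in row 8 total 105, leaving 100 − 105 = -5 for the blank.
The known cells in column 4 total 84, leaving 100 − 84 = 16 for the blank.
The known cells in row 6 total 100, leaving 100 − 100 = 0 for the blank.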